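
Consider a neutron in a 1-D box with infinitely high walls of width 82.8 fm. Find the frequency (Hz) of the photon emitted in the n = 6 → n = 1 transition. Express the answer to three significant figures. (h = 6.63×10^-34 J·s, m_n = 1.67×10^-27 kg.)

f = 2.53×10^20 Hz

E_1 = h²/(8m_nL²) = 4.799×10^-15 J and ΔE = (6² − 1²)E_1 = 1.680×10^-13 J.
f = ΔE/h = 1.680×10^-13/6.63×10^-34 = 2.53×10^20 Hz.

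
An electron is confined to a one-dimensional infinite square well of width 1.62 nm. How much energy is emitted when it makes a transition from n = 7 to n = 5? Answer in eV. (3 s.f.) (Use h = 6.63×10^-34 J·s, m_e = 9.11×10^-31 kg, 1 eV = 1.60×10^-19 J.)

|ΔE| = 3.45 eV

E_1 = h²/(8m_eL²) = 2.298×10^-20 J.
|ΔE| = |7² − 5²|·E_1 = 24·2.298×10^-20 J = 5.515×10^-19 J = 3.45 eV.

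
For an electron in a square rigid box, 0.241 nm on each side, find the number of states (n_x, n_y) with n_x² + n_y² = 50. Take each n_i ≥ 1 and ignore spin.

degeneracy = 3

The level has n_x² + n_y² = 50. The ordered positive-integer solutions are (1, 7), (5, 5), (7, 1).
That gives 3 states.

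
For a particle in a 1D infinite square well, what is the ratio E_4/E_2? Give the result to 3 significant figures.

E_n ∝ n², so E_4/E_2 = 4²/2² = 16/4 = 4.00.

4.00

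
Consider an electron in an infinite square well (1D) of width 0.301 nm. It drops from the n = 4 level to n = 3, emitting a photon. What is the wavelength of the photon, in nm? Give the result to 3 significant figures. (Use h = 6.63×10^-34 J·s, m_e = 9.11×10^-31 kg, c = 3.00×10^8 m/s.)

λ = 42.7 nm

E_1 = h²/(8m_eL²) = 6.657×10^-19 J, so ΔE = (4² − 3²)E_1 = 4.660×10^-18 J.
λ = hc/ΔE = (6.63×10^-34·3.00×10^8)/4.660×10^-18 = 4.27×10^-8 m = 42.7 nm.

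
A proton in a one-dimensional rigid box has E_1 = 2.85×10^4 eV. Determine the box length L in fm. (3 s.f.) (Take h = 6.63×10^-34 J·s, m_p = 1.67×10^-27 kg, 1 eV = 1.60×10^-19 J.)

From E_n = n²h²/(8m_pL²), L = n·h/√(8m_pE_n).
E_1 = 2.85×10^4 eV = 4.560×10^-15 J, so L = 1·6.63×10^-34/√(8·1.67×10^-27·4.560×10^-15) = 8.49×10^-14 m = 84.9 fm.

L = 84.9 fm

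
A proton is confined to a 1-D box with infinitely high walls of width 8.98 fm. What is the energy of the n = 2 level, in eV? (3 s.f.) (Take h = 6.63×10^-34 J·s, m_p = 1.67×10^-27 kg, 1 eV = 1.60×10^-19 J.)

For an infinite well E_n = n²h²/(8m_pL²), so E_1 = h²/(8m_pL²) = (6.63×10^-34)²/(8·1.67×10^-27·(8.98×10^-15 m)²) = 4.080×10^-13 J.
Then E_2 = 2²·E_1 = 4·4.080×10^-13 J = 1.632×10^-12 J.
Converting, E_2 = 1.632×10^-12 J / (1.60×10^-19 J/eV) = 1.02×10^7 eV.

E_2 = 1.02×10^7 eV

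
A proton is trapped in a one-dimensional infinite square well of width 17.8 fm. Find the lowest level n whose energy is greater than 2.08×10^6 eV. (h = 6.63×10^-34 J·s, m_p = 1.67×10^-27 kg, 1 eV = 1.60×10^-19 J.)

n = 2

E_1 = h²/(8m_pL²) = 1.038×10^-13 J = 6.488×10^5 eV.
Need n² > 2.08×10^6/6.488×10^5 = 3.206, i.e. n > 1.791.
The smallest integer satisfying this is n = 2.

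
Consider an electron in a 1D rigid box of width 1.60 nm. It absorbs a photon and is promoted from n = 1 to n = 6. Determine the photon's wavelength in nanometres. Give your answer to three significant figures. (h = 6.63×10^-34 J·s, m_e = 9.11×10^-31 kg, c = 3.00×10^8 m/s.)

E_1 = h²/(8m_eL²) = 2.356×10^-20 J, so ΔE = (6² − 1²)E_1 = 8.246×10^-19 J.
λ = hc/ΔE = (6.63×10^-34·3.00×10^8)/8.246×10^-19 = 2.41×10^-7 m = 241 nm.

λ = 241 nm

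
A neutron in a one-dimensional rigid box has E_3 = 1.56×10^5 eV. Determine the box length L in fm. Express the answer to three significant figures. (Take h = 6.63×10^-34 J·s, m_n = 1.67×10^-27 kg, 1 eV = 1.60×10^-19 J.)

From E_n = n²h²/(8m_nL²), L = n·h/√(8m_nE_n).
E_3 = 1.56×10^5 eV = 2.496×10^-14 J, so L = 3·6.63×10^-34/√(8·1.67×10^-27·2.496×10^-14) = 1.09×10^-13 m = 109 fm.

L = 109 fm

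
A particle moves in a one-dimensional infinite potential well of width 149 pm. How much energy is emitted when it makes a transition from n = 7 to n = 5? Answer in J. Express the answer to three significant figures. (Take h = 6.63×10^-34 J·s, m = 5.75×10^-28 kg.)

|ΔE| = 1.03×10^-19 J

E_1 = h²/(8mL²) = 4.304×10^-21 J.
|ΔE| = |7² − 5²|·E_1 = 24·4.304×10^-21 J = 1.03×10^-19 J.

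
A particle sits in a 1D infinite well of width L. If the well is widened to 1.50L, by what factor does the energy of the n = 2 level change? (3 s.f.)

E_n ∝ 1/L², so the energy scales by 1/1.50² = 0.444.

0.444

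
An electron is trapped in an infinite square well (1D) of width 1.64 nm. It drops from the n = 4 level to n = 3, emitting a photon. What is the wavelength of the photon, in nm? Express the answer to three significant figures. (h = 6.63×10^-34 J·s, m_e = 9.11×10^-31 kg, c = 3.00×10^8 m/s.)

λ = 1.27×10^3 nm

E_1 = h²/(8m_eL²) = 2.242×10^-20 J, so ΔE = (4² − 3²)E_1 = 1.569×10^-19 J.
λ = hc/ΔE = (6.63×10^-34·3.00×10^8)/1.569×10^-19 = 1.27×10^-6 m = 1.27×10^3 nm.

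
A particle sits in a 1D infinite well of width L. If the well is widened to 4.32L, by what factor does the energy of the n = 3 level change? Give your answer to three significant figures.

0.0536

E_n ∝ 1/L², so the energy scales by 1/4.32² = 0.0536.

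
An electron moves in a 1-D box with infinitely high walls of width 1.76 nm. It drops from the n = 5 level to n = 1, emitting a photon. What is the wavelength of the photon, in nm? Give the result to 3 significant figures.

E_1 = h²/(8m_eL²) = 1.945×10^-20 J, so ΔE = (5² − 1²)E_1 = 4.668×10^-19 J.
λ = hc/ΔE = (6.626×10^-34·2.998×10^8)/4.668×10^-19 = 4.26×10^-7 m = 426 nm.

λ = 426 nm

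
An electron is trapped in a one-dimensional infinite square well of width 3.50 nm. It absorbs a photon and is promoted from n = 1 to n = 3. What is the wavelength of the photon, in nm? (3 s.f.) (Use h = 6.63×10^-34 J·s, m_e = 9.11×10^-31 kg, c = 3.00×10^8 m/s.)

λ = 5.05×10^3 nm

E_1 = h²/(8m_eL²) = 4.924×10^-21 J, so ΔE = (3² − 1²)E_1 = 3.939×10^-20 J.
λ = hc/ΔE = (6.63×10^-34·3.00×10^8)/3.939×10^-20 = 5.05×10^-6 m = 5.05×10^3 nm.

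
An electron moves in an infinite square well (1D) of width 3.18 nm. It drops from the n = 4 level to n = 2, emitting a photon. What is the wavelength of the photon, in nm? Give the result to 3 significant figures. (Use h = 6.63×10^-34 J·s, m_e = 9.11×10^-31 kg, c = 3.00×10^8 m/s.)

E_1 = h²/(8m_eL²) = 5.964×10^-21 J, so ΔE = (4² − 2²)E_1 = 7.157×10^-20 J.
λ = hc/ΔE = (6.63×10^-34·3.00×10^8)/7.157×10^-20 = 2.78×10^-6 m = 2.78×10^3 nm.

λ = 2.78×10^3 nm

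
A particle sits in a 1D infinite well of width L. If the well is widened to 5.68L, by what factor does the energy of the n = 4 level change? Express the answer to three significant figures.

E_n ∝ 1/L², so the energy scales by 1/5.68² = 0.0310.

0.0310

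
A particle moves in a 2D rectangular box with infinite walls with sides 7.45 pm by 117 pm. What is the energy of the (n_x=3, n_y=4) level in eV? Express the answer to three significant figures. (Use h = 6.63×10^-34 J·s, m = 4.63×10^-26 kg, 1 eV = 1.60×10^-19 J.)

E = 1.21 eV

For a 2D rectangular well E = (h²/8m)·Σ n_i²/L_i² = (6.63×10^-34)²/(8·4.63×10^-26) · [3²/(7.45 pm)² + 4²/(117 pm)²].
Evaluating gives E = 1.938×10^-19 J = 1.21 eV.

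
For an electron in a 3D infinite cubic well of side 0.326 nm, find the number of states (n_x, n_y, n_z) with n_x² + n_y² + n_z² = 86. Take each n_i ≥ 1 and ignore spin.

degeneracy = 15

The level has n_x² + n_y² + n_z² = 86. The ordered positive-integer solutions are (1, 2, 9), (1, 6, 7), (1, 7, 6), (1, 9, 2), (2, 1, 9), (2, 9, 1), (5, 5, 6), (5, 6, 5), (6, 1, 7), (6, 5, 5), (6, 7, 1), (7, 1, 6), (7, 6, 1), (9, 1, 2), (9, 2, 1).
That gives 15 states.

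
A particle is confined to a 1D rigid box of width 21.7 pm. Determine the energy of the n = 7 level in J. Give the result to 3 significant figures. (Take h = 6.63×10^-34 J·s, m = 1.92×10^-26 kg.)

E_7 = 2.98×10^-19 J

For an infinite well E_n = n²h²/(8mL²), so E_1 = h²/(8mL²) = (6.63×10^-34)²/(8·1.92×10^-26·(2.17×10^-11 m)²) = 6.077×10^-21 J.
Then E_7 = 7²·E_1 = 49·6.077×10^-21 J = 2.98×10^-19 J.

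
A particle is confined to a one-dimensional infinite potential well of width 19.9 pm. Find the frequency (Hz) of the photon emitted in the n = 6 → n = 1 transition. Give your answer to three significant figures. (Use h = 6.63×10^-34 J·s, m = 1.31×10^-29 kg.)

f = 5.59×10^17 Hz

E_1 = h²/(8mL²) = 1.059×10^-17 J and ΔE = (6² − 1²)E_1 = 3.707×10^-16 J.
f = ΔE/h = 3.707×10^-16/6.63×10^-34 = 5.59×10^17 Hz.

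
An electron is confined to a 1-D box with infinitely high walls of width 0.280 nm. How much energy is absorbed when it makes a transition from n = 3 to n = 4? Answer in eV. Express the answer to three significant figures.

E_1 = h²/(8m_eL²) = 7.685×10^-19 J.
|ΔE| = |3² − 4²|·E_1 = 7·7.685×10^-19 J = 5.379×10^-18 J = 33.6 eV.

|ΔE| = 33.6 eV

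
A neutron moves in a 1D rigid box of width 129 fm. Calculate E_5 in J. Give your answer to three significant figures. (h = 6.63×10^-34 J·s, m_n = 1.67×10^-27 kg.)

E_5 = 4.94×10^-14 J

For an infinite well E_n = n²h²/(8m_nL²), so E_1 = h²/(8m_nL²) = (6.63×10^-34)²/(8·1.67×10^-27·(1.29×10^-13 m)²) = 1.977×10^-15 J.
Then E_5 = 5²·E_1 = 25·1.977×10^-15 J = 4.94×10^-14 J.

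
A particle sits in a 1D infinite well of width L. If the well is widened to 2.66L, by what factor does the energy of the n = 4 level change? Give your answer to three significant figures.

0.141

E_n ∝ 1/L², so the energy scales by 1/2.66² = 0.141.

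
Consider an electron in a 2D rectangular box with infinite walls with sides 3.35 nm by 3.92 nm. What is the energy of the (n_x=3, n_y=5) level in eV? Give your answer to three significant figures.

E = 0.913 eV

For a 2D rectangular well E = (h²/8m_e)·Σ n_i²/L_i² = (6.626×10^-34)²/(8·9.109×10^-31) · [3²/(3.35 nm)² + 5²/(3.92 nm)²].
Evaluating gives E = 1.463×10^-19 J = 0.913 eV.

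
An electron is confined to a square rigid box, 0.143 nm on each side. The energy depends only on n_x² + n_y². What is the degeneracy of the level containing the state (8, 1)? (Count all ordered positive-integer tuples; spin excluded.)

The level has n_x² + n_y² = 65. The ordered positive-integer solutions are (1, 8), (4, 7), (7, 4), (8, 1).
That gives 4 states.

degeneracy = 4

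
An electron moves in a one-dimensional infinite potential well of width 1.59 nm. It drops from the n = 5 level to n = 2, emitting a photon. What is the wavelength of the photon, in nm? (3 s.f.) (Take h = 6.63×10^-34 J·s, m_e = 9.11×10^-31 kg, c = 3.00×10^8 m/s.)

λ = 397 nm

E_1 = h²/(8m_eL²) = 2.386×10^-20 J, so ΔE = (5² − 2²)E_1 = 5.011×10^-19 J.
λ = hc/ΔE = (6.63×10^-34·3.00×10^8)/5.011×10^-19 = 3.97×10^-7 m = 397 nm.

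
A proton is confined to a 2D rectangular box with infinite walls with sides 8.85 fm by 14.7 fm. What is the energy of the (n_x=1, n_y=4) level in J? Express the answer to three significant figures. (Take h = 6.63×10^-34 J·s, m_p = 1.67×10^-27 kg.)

E = 2.86×10^-12 J

For a 2D rectangular well E = (h²/8m_p)·Σ n_i²/L_i² = (6.63×10^-34)²/(8·1.67×10^-27) · [1²/(8.85 fm)² + 4²/(14.7 fm)²].
Evaluating gives E = 2.86×10^-12 J.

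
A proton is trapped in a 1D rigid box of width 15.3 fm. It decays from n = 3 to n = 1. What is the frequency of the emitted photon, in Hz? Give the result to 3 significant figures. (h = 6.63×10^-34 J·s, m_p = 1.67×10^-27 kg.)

E_1 = h²/(8m_pL²) = 1.406×10^-13 J and ΔE = (3² − 1²)E_1 = 1.125×10^-12 J.
f = ΔE/h = 1.125×10^-12/6.63×10^-34 = 1.70×10^21 Hz.

f = 1.70×10^21 Hz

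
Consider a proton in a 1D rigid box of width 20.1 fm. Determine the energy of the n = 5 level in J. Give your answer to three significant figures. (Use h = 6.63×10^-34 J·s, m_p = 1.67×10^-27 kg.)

E_5 = 2.04×10^-12 J

For an infinite well E_n = n²h²/(8m_pL²), so E_1 = h²/(8m_pL²) = (6.63×10^-34)²/(8·1.67×10^-27·(2.01×10^-14 m)²) = 8.144×10^-14 J.
Then E_5 = 5²·E_1 = 25·8.144×10^-14 J = 2.04×10^-12 J.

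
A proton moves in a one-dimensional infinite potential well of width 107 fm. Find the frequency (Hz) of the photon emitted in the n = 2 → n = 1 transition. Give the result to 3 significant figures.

E_1 = h²/(8m_pL²) = 2.865×10^-15 J and ΔE = (2² − 1²)E_1 = 8.595×10^-15 J.
f = ΔE/h = 8.595×10^-15/6.626×10^-34 = 1.30×10^19 Hz.

f = 1.30×10^19 Hz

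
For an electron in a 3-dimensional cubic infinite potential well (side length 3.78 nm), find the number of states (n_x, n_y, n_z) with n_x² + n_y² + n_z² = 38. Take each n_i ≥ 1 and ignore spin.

The level has n_x² + n_y² + n_z² = 38. The ordered positive-integer solutions are (1, 1, 6), (1, 6, 1), (2, 3, 5), (2, 5, 3), (3, 2, 5), (3, 5, 2), (5, 2, 3), (5, 3, 2), (6, 1, 1).
That gives 9 states.

degeneracy = 9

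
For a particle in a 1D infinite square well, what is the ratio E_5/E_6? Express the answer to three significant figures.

0.694

E_n ∝ n², so E_5/E_6 = 5²/6² = 25/36 = 0.694.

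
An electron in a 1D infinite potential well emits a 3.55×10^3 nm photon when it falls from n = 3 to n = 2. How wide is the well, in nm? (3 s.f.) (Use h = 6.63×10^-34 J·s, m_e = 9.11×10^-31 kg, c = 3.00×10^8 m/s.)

L = 2.32 nm

The photon carries ΔE = hc/λ = 6.63×10^-34·3.00×10^8/3.55×10^-6 m = 5.603×10^-20 J.
Since ΔE = (3² − 2²)E_1, E_1 = 1.121×10^-20 J, and L = h/√(8m_eE_1) = 2.32×10^-9 m = 2.32 nm.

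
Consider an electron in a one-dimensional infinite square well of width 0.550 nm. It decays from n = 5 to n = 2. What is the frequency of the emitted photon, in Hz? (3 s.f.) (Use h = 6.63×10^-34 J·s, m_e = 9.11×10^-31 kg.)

E_1 = h²/(8m_eL²) = 1.994×10^-19 J and ΔE = (5² − 2²)E_1 = 4.187×10^-18 J.
f = ΔE/h = 4.187×10^-18/6.63×10^-34 = 6.32×10^15 Hz.

f = 6.32×10^15 Hz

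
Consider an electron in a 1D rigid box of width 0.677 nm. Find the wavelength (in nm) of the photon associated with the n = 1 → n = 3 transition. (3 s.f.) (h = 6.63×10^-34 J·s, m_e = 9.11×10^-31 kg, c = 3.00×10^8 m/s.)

λ = 189 nm

E_1 = h²/(8m_eL²) = 1.316×10^-19 J, so ΔE = (3² − 1²)E_1 = 1.053×10^-18 J.
λ = hc/ΔE = (6.63×10^-34·3.00×10^8)/1.053×10^-18 = 1.89×10^-7 m = 189 nm.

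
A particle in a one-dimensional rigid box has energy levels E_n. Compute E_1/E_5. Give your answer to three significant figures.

E_n ∝ n², so E_1/E_5 = 1²/5² = 1/25 = 0.0400.

0.0400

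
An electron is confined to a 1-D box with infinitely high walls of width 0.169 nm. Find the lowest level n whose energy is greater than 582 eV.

n = 7

E_1 = h²/(8m_eL²) = 2.109×10^-18 J = 13.16 eV.
Need n² > 582/13.16 = 44.22, i.e. n > 6.650.
The smallest integer satisfying this is n = 7.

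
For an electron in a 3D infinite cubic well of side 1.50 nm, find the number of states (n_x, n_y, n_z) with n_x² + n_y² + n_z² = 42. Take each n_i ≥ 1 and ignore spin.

The level has n_x² + n_y² + n_z² = 42. The ordered positive-integer solutions are (1, 4, 5), (1, 5, 4), (4, 1, 5), (4, 5, 1), (5, 1, 4), (5, 4, 1).
That gives 6 states.

degeneracy = 6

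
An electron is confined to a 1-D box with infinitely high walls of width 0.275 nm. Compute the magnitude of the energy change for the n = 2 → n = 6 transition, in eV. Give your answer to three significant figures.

E_1 = h²/(8m_eL²) = 7.967×10^-19 J.
|ΔE| = |2² − 6²|·E_1 = 32·7.967×10^-19 J = 2.549×10^-17 J = 159 eV.

|ΔE| = 159 eV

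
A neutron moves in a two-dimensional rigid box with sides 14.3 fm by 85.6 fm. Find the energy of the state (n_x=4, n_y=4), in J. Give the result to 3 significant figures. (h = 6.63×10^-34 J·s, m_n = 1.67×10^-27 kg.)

For a 2D rectangular well E = (h²/8m_n)·Σ n_i²/L_i² = (6.63×10^-34)²/(8·1.67×10^-27) · [4²/(14.3 fm)² + 4²/(85.6 fm)²].
Evaluating gives E = 2.65×10^-12 J.

E = 2.65×10^-12 J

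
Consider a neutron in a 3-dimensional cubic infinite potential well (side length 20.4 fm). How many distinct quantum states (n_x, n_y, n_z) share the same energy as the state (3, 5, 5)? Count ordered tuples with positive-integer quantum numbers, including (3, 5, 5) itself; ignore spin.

The level has n_x² + n_y² + n_z² = 59. The ordered positive-integer solutions are (1, 3, 7), (1, 7, 3), (3, 1, 7), (3, 5, 5), (3, 7, 1), (5, 3, 5), (5, 5, 3), (7, 1, 3), (7, 3, 1).
That gives 9 states.

degeneracy = 9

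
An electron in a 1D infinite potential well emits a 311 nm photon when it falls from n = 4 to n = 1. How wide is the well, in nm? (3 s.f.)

L = 1.19 nm

The photon carries ΔE = hc/λ = 6.626×10^-34·2.998×10^8/3.11×10^-7 m = 6.387×10^-19 J.
Since ΔE = (4² − 1²)E_1, E_1 = 4.258×10^-20 J, and L = h/√(8m_eE_1) = 1.19×10^-9 m = 1.19 nm.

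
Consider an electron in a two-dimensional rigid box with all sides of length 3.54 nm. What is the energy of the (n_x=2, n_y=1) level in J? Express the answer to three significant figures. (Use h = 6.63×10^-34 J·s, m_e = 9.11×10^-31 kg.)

For a 2D rectangular well E = (h²/8m_e)·Σ n_i²/L_i² = (6.63×10^-34)²/(8·9.11×10^-31) · [2²/(3.54 nm)² + 1²/(3.54 nm)²].
Evaluating gives E = 2.41×10^-20 J.

E = 2.41×10^-20 J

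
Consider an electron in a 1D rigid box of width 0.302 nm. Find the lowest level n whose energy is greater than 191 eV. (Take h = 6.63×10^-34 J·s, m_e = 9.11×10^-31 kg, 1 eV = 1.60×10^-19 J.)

n = 7

E_1 = h²/(8m_eL²) = 6.613×10^-19 J = 4.133 eV.
Need n² > 191/4.133 = 46.21, i.e. n > 6.798.
The smallest integer satisfying this is n = 7.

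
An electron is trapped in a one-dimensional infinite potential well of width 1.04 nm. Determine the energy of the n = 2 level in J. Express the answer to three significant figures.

For an infinite well E_n = n²h²/(8m_eL²), so E_1 = h²/(8m_eL²) = (6.626×10^-34)²/(8·9.109×10^-31·(1.04×10^-9 m)²) = 5.570×10^-20 J.
Then E_2 = 2²·E_1 = 4·5.570×10^-20 J = 2.23×10^-19 J.

E_2 = 2.23×10^-19 J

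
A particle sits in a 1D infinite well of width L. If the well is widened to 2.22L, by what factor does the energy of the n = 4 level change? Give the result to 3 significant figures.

0.203

E_n ∝ 1/L², so the energy scales by 1/2.22² = 0.203.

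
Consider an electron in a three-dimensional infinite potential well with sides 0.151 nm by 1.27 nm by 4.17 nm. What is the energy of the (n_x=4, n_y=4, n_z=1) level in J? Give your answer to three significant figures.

For a 3D rectangular well E = (h²/8m_e)·Σ n_i²/L_i² = (6.626×10^-34)²/(8·9.109×10^-31) · [4²/(0.151 nm)² + 4²/(1.27 nm)² + 1²/(4.17 nm)²].
Evaluating gives E = 4.29×10^-17 J.

E = 4.29×10^-17 J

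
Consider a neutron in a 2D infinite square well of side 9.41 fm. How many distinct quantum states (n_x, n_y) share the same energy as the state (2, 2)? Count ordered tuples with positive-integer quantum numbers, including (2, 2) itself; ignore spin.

The level has n_x² + n_y² = 8. The ordered positive-integer solutions are (2, 2).
That gives 1 state.

degeneracy = 1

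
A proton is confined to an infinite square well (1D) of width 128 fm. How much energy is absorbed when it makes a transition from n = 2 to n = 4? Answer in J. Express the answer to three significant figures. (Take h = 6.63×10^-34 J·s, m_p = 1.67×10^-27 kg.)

|ΔE| = 2.41×10^-14 J

E_1 = h²/(8m_pL²) = 2.008×10^-15 J.
|ΔE| = |2² − 4²|·E_1 = 12·2.008×10^-15 J = 2.41×10^-14 J.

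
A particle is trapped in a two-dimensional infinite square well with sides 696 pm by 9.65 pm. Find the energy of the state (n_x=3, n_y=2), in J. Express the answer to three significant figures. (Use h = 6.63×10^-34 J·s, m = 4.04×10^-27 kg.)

For a 2D rectangular well E = (h²/8m)·Σ n_i²/L_i² = (6.63×10^-34)²/(8·4.04×10^-27) · [3²/(696 pm)² + 2²/(9.65 pm)²].
Evaluating gives E = 5.84×10^-19 J.

E = 5.84×10^-19 J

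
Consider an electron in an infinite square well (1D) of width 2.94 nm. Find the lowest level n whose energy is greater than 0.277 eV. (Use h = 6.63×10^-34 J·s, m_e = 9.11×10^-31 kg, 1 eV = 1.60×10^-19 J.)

E_1 = h²/(8m_eL²) = 6.978×10^-21 J = 0.04361 eV.
Need n² > 0.277/0.04361 = 6.352, i.e. n > 2.520.
The smallest integer satisfying this is n = 3.

n = 3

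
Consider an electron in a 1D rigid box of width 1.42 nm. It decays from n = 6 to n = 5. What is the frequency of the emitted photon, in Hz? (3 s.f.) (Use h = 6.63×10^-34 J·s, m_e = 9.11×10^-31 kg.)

f = 4.96×10^14 Hz

E_1 = h²/(8m_eL²) = 2.991×10^-20 J and ΔE = (6² − 5²)E_1 = 3.290×10^-19 J.
f = ΔE/h = 3.290×10^-19/6.63×10^-34 = 4.96×10^14 Hz.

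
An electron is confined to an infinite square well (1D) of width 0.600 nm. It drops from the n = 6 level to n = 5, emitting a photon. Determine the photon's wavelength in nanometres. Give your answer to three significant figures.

λ = 108 nm

E_1 = h²/(8m_eL²) = 1.674×10^-19 J, so ΔE = (6² − 5²)E_1 = 1.841×10^-18 J.
λ = hc/ΔE = (6.626×10^-34·2.998×10^8)/1.841×10^-18 = 1.08×10^-7 m = 108 nm.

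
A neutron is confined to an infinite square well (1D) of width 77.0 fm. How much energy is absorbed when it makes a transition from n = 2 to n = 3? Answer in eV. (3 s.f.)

|ΔE| = 1.72×10^5 eV

E_1 = h²/(8m_nL²) = 5.526×10^-15 J.
|ΔE| = |2² − 3²|·E_1 = 5·5.526×10^-15 J = 2.763×10^-14 J = 1.72×10^5 eV.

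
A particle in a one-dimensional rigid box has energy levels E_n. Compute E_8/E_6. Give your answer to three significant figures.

E_n ∝ n², so E_8/E_6 = 8²/6² = 64/36 = 1.78.

1.78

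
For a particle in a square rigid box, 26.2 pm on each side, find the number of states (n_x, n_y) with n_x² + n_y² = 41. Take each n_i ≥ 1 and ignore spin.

degeneracy = 2

The level has n_x² + n_y² = 41. The ordered positive-integer solutions are (4, 5), (5, 4).
That gives 2 states.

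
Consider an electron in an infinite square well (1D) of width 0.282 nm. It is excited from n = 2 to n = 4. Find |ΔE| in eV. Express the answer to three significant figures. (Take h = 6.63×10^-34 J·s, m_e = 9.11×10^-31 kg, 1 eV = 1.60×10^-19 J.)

E_1 = h²/(8m_eL²) = 7.584×10^-19 J.
|ΔE| = |2² − 4²|·E_1 = 12·7.584×10^-19 J = 9.101×10^-18 J = 56.9 eV.

|ΔE| = 56.9 eV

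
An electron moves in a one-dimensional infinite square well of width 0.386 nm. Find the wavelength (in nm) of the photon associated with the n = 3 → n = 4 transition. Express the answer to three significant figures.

λ = 70.2 nm

E_1 = h²/(8m_eL²) = 4.044×10^-19 J, so ΔE = (4² − 3²)E_1 = 2.831×10^-18 J.
λ = hc/ΔE = (6.626×10^-34·2.998×10^8)/2.831×10^-18 = 7.02×10^-8 m = 70.2 nm.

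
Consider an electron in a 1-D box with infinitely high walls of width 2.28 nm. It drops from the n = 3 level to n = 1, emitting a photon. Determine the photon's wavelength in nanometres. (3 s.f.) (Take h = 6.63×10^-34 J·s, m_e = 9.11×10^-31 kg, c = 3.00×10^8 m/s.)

E_1 = h²/(8m_eL²) = 1.160×10^-20 J, so ΔE = (3² − 1²)E_1 = 9.280×10^-20 J.
λ = hc/ΔE = (6.63×10^-34·3.00×10^8)/9.280×10^-20 = 2.14×10^-6 m = 2.14×10^3 nm.

λ = 2.14×10^3 nm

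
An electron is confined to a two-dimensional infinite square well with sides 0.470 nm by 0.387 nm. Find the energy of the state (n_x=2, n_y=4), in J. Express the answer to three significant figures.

E = 7.53×10^-18 J

For a 2D rectangular well E = (h²/8m_e)·Σ n_i²/L_i² = (6.626×10^-34)²/(8·9.109×10^-31) · [2²/(0.470 nm)² + 4²/(0.387 nm)²].
Evaluating gives E = 7.53×10^-18 J.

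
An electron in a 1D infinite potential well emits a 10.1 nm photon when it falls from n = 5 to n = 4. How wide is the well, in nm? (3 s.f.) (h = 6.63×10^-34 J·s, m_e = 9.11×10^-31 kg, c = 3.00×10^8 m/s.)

L = 0.166 nm

The photon carries ΔE = hc/λ = 6.63×10^-34·3.00×10^8/1.01×10^-8 m = 1.969×10^-17 J.
Since ΔE = (5² − 4²)E_1, E_1 = 2.188×10^-18 J, and L = h/√(8m_eE_1) = 1.66×10^-10 m = 0.166 nm.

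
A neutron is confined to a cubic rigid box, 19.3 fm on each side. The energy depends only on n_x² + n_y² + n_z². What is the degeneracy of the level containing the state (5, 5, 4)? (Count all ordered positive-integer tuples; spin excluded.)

The level has n_x² + n_y² + n_z² = 66. The ordered positive-integer solutions are (1, 1, 8), (1, 4, 7), (1, 7, 4), (1, 8, 1), (4, 1, 7), (4, 5, 5), (4, 7, 1), (5, 4, 5), (5, 5, 4), (7, 1, 4), (7, 4, 1), (8, 1, 1).
That gives 12 states.

degeneracy = 12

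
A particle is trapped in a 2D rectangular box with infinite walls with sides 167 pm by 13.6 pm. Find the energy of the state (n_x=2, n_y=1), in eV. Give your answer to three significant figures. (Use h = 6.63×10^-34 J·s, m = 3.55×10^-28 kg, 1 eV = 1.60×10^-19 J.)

E = 5.37 eV

For a 2D rectangular well E = (h²/8m)·Σ n_i²/L_i² = (6.63×10^-34)²/(8·3.55×10^-28) · [2²/(167 pm)² + 1²/(13.6 pm)²].
Evaluating gives E = 8.590×10^-19 J = 5.37 eV.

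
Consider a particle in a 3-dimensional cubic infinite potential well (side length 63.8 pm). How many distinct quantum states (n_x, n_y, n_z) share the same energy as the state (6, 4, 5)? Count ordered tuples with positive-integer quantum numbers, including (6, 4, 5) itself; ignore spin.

degeneracy = 12

The level has n_x² + n_y² + n_z² = 77. The ordered positive-integer solutions are (2, 3, 8), (2, 8, 3), (3, 2, 8), (3, 8, 2), (4, 5, 6), (4, 6, 5), (5, 4, 6), (5, 6, 4), (6, 4, 5), (6, 5, 4), (8, 2, 3), (8, 3, 2).
That gives 12 states.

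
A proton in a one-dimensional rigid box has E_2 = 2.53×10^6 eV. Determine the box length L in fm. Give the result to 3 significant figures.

L = 18.0 fm

From E_n = n²h²/(8m_pL²), L = n·h/√(8m_pE_n).
E_2 = 2.53×10^6 eV = 4.053×10^-13 J, so L = 2·6.626×10^-34/√(8·1.673×10^-27·4.053×10^-13) = 1.80×10^-14 m = 18.0 fm.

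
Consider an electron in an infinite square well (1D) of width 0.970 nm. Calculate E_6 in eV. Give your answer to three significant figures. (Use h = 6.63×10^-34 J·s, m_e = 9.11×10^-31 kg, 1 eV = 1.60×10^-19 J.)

For an infinite well E_n = n²h²/(8m_eL²), so E_1 = h²/(8m_eL²) = (6.63×10^-34)²/(8·9.11×10^-31·(9.70×10^-10 m)²) = 6.410×10^-20 J.
Then E_6 = 6²·E_1 = 36·6.410×10^-20 J = 2.308×10^-18 J.
Converting, E_6 = 2.308×10^-18 J / (1.60×10^-19 J/eV) = 14.4 eV.

E_6 = 14.4 eV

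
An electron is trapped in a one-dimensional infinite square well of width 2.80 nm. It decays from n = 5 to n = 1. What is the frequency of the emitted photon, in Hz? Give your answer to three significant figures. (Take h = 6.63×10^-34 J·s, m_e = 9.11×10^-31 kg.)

f = 2.78×10^14 Hz

E_1 = h²/(8m_eL²) = 7.693×10^-21 J and ΔE = (5² − 1²)E_1 = 1.846×10^-19 J.
f = ΔE/h = 1.846×10^-19/6.63×10^-34 = 2.78×10^14 Hz.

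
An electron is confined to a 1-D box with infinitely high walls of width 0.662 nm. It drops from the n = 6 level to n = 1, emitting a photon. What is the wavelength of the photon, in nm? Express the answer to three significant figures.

E_1 = h²/(8m_eL²) = 1.375×10^-19 J, so ΔE = (6² − 1²)E_1 = 4.812×10^-18 J.
λ = hc/ΔE = (6.626×10^-34·2.998×10^8)/4.812×10^-18 = 4.13×10^-8 m = 41.3 nm.

λ = 41.3 nm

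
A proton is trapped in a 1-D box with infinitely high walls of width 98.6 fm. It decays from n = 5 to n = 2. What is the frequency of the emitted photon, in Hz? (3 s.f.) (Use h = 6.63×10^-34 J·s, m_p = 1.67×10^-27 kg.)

E_1 = h²/(8m_pL²) = 3.384×10^-15 J and ΔE = (5² − 2²)E_1 = 7.106×10^-14 J.
f = ΔE/h = 7.106×10^-14/6.63×10^-34 = 1.07×10^20 Hz.

f = 1.07×10^20 Hz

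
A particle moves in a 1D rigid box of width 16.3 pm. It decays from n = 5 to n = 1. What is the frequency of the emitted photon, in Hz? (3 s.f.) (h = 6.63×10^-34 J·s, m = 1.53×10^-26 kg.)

E_1 = h²/(8mL²) = 1.352×10^-20 J and ΔE = (5² − 1²)E_1 = 3.245×10^-19 J.
f = ΔE/h = 3.245×10^-19/6.63×10^-34 = 4.89×10^14 Hz.

f = 4.89×10^14 Hz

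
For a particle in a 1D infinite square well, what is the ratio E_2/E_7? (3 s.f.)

E_n ∝ n², so E_2/E_7 = 2²/7² = 4/49 = 0.0816.

0.0816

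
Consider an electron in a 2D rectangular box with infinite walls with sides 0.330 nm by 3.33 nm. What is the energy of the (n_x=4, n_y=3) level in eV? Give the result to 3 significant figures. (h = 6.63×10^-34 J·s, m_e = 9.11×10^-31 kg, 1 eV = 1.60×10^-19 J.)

E = 55.7 eV

For a 2D rectangular well E = (h²/8m_e)·Σ n_i²/L_i² = (6.63×10^-34)²/(8·9.11×10^-31) · [4²/(0.330 nm)² + 3²/(3.33 nm)²].
Evaluating gives E = 8.911×10^-18 J = 55.7 eV.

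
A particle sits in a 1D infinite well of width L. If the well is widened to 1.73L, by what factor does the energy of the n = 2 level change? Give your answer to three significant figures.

E_n ∝ 1/L², so the energy scales by 1/1.73² = 0.334.

0.334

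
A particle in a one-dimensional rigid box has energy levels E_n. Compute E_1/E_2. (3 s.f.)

0.250

E_n ∝ n², so E_1/E_2 = 1²/2² = 1/4 = 0.250.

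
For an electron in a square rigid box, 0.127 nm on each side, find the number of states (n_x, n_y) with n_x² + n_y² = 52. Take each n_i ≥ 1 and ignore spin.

The level has n_x² + n_y² = 52. The ordered positive-integer solutions are (4, 6), (6, 4).
That gives 2 states.

degeneracy = 2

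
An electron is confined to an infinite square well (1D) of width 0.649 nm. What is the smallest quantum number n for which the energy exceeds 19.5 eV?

E_1 = h²/(8m_eL²) = 1.430×10^-19 J = 0.8926 eV.
Need n² > 19.5/0.8926 = 21.85, i.e. n > 4.674.
The smallest integer satisfying this is n = 5.

n = 5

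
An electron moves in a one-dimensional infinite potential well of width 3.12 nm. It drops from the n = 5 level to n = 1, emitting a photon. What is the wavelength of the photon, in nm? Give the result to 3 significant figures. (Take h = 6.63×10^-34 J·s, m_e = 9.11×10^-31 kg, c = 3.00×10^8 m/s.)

E_1 = h²/(8m_eL²) = 6.196×10^-21 J, so ΔE = (5² − 1²)E_1 = 1.487×10^-19 J.
λ = hc/ΔE = (6.63×10^-34·3.00×10^8)/1.487×10^-19 = 1.34×10^-6 m = 1.34×10^3 nm.

λ = 1.34×10^3 nm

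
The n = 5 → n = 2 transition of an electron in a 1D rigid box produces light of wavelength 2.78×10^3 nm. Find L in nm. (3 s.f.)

The photon carries ΔE = hc/λ = 6.626×10^-34·2.998×10^8/2.78×10^-6 m = 7.146×10^-20 J.
Since ΔE = (5² − 2²)E_1, E_1 = 3.403×10^-21 J, and L = h/√(8m_eE_1) = 4.21×10^-9 m = 4.21 nm.

L = 4.21 nm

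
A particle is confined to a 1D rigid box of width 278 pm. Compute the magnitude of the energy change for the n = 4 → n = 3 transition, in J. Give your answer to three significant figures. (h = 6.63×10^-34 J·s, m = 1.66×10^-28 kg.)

E_1 = h²/(8mL²) = 4.283×10^-21 J.
|ΔE| = |4² − 3²|·E_1 = 7·4.283×10^-21 J = 3.00×10^-20 J.

|ΔE| = 3.00×10^-20 J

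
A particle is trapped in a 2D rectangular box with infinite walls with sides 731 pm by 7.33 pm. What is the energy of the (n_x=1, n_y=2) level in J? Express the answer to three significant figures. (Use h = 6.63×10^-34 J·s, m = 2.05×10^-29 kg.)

E = 2.00×10^-16 J

For a 2D rectangular well E = (h²/8m)·Σ n_i²/L_i² = (6.63×10^-34)²/(8·2.05×10^-29) · [1²/(731 pm)² + 2²/(7.33 pm)²].
Evaluating gives E = 2.00×10^-16 J.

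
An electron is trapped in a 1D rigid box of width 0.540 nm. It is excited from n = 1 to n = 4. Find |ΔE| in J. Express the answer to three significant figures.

E_1 = h²/(8m_eL²) = 2.066×10^-19 J.
|ΔE| = |1² − 4²|·E_1 = 15·2.066×10^-19 J = 3.10×10^-18 J.

|ΔE| = 3.10×10^-18 J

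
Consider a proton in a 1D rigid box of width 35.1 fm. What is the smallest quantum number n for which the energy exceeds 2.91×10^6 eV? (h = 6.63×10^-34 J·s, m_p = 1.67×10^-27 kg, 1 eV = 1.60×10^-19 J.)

n = 5

E_1 = h²/(8m_pL²) = 2.671×10^-14 J = 1.669×10^5 eV.
Need n² > 2.91×10^6/1.669×10^5 = 17.44, i.e. n > 4.176.
The smallest integer satisfying this is n = 5.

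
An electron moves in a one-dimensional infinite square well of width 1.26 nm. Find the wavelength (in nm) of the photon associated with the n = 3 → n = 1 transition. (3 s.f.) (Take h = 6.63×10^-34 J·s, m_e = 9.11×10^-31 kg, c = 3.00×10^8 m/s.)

E_1 = h²/(8m_eL²) = 3.799×10^-20 J, so ΔE = (3² − 1²)E_1 = 3.039×10^-19 J.
λ = hc/ΔE = (6.63×10^-34·3.00×10^8)/3.039×10^-19 = 6.54×10^-7 m = 654 nm.

λ = 654 nm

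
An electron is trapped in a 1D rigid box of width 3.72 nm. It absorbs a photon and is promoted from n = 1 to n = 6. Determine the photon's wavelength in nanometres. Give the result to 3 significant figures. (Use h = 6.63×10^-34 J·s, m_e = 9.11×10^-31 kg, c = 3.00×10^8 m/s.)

E_1 = h²/(8m_eL²) = 4.358×10^-21 J, so ΔE = (6² − 1²)E_1 = 1.525×10^-19 J.
λ = hc/ΔE = (6.63×10^-34·3.00×10^8)/1.525×10^-19 = 1.30×10^-6 m = 1.30×10^3 nm.

λ = 1.30×10^3 nm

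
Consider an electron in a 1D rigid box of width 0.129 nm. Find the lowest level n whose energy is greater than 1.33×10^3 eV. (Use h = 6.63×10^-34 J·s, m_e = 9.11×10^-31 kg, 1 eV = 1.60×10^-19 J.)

E_1 = h²/(8m_eL²) = 3.624×10^-18 J = 22.65 eV.
Need n² > 1.33×10^3/22.65 = 58.72, i.e. n > 7.663.
The smallest integer satisfying this is n = 8.

n = 8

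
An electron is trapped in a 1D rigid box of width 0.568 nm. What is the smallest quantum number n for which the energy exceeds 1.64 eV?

E_1 = h²/(8m_eL²) = 1.867×10^-19 J = 1.165 eV.
Need n² > 1.64/1.165 = 1.408, i.e. n > 1.187.
The smallest integer satisfying this is n = 2.

n = 2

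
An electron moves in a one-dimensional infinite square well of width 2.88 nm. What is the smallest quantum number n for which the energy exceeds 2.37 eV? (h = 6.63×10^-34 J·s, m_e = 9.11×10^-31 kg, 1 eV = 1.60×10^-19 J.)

E_1 = h²/(8m_eL²) = 7.272×10^-21 J = 0.04545 eV.
Need n² > 2.37/0.04545 = 52.15, i.e. n > 7.221.
The smallest integer satisfying this is n = 8.

n = 8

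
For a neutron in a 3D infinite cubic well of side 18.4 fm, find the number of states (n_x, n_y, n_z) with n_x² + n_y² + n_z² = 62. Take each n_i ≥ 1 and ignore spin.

degeneracy = 12

The level has n_x² + n_y² + n_z² = 62. The ordered positive-integer solutions are (1, 5, 6), (1, 6, 5), (2, 3, 7), (2, 7, 3), (3, 2, 7), (3, 7, 2), (5, 1, 6), (5, 6, 1), (6, 1, 5), (6, 5, 1), (7, 2, 3), (7, 3, 2).
That gives 12 states.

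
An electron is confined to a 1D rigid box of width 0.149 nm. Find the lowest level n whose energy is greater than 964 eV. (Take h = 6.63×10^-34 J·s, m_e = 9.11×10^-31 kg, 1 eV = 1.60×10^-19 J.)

E_1 = h²/(8m_eL²) = 2.717×10^-18 J = 16.98 eV.
Need n² > 964/16.98 = 56.77, i.e. n > 7.535.
The smallest integer satisfying this is n = 8.

n = 8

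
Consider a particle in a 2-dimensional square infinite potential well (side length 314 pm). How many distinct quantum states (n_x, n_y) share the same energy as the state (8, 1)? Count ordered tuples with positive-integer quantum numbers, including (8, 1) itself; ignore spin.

degeneracy = 4

The level has n_x² + n_y² = 65. The ordered positive-integer solutions are (1, 8), (4, 7), (7, 4), (8, 1).
That gives 4 states.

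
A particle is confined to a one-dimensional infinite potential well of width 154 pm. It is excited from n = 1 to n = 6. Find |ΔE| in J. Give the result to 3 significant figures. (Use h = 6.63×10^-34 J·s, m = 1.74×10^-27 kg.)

|ΔE| = 4.66×10^-20 J

E_1 = h²/(8mL²) = 1.332×10^-21 J.
|ΔE| = |1² − 6²|·E_1 = 35·1.332×10^-21 J = 4.66×10^-20 J.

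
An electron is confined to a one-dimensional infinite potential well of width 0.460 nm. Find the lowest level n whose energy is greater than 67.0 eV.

n = 7

E_1 = h²/(8m_eL²) = 2.847×10^-19 J = 1.777 eV.
Need n² > 67.0/1.777 = 37.70, i.e. n > 6.140.
The smallest integer satisfying this is n = 7.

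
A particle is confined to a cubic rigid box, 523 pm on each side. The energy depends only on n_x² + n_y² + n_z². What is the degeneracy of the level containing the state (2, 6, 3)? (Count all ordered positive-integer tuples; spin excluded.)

degeneracy = 6

The level has n_x² + n_y² + n_z² = 49. The ordered positive-integer solutions are (2, 3, 6), (2, 6, 3), (3, 2, 6), (3, 6, 2), (6, 2, 3), (6, 3, 2).
That gives 6 states.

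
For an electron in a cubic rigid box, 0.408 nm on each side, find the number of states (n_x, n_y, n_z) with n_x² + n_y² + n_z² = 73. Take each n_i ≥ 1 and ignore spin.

degeneracy = 3

The level has n_x² + n_y² + n_z² = 73. The ordered positive-integer solutions are (1, 6, 6), (6, 1, 6), (6, 6, 1).
That gives 3 states.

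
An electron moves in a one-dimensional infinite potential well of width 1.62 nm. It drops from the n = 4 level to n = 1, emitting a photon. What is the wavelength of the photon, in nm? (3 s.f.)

E_1 = h²/(8m_eL²) = 2.296×10^-20 J, so ΔE = (4² − 1²)E_1 = 3.444×10^-19 J.
λ = hc/ΔE = (6.626×10^-34·2.998×10^8)/3.444×10^-19 = 5.77×10^-7 m = 577 nm.

λ = 577 nm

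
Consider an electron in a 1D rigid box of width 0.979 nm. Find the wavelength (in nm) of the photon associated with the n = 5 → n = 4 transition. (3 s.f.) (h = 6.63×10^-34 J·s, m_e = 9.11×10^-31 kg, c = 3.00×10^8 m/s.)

λ = 351 nm

E_1 = h²/(8m_eL²) = 6.293×10^-20 J, so ΔE = (5² − 4²)E_1 = 5.664×10^-19 J.
λ = hc/ΔE = (6.63×10^-34·3.00×10^8)/5.664×10^-19 = 3.51×10^-7 m = 351 nm.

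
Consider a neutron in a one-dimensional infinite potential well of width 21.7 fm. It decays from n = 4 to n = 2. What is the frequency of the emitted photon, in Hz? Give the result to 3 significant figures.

E_1 = h²/(8m_nL²) = 6.958×10^-14 J and ΔE = (4² − 2²)E_1 = 8.350×10^-13 J.
f = ΔE/h = 8.350×10^-13/6.626×10^-34 = 1.26×10^21 Hz.

f = 1.26×10^21 Hz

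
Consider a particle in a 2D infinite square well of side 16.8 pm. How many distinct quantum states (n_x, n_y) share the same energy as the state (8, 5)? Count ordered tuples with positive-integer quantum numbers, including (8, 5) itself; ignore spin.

degeneracy = 2

The level has n_x² + n_y² = 89. The ordered positive-integer solutions are (5, 8), (8, 5).
That gives 2 states.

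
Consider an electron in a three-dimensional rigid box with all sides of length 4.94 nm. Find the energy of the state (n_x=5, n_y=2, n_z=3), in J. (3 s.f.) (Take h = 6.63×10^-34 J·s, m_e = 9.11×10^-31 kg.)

For a 3D rectangular well E = (h²/8m_e)·Σ n_i²/L_i² = (6.63×10^-34)²/(8·9.11×10^-31) · [5²/(4.94 nm)² + 2²/(4.94 nm)² + 3²/(4.94 nm)²].
Evaluating gives E = 9.39×10^-20 J.

E = 9.39×10^-20 J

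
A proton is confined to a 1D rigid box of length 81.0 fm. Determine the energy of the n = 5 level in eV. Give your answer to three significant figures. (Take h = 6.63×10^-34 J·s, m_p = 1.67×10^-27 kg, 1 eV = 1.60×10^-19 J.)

E_5 = 7.84×10^5 eV

For an infinite well E_n = n²h²/(8m_pL²), so E_1 = h²/(8m_pL²) = (6.63×10^-34)²/(8·1.67×10^-27·(8.10×10^-14 m)²) = 5.015×10^-15 J.
Then E_5 = 5²·E_1 = 25·5.015×10^-15 J = 1.254×10^-13 J.
Converting, E_5 = 1.254×10^-13 J / (1.60×10^-19 J/eV) = 7.84×10^5 eV.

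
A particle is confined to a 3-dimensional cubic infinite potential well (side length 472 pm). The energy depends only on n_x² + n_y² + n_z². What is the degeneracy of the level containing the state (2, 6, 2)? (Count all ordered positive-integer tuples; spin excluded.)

The level has n_x² + n_y² + n_z² = 44. The ordered positive-integer solutions are (2, 2, 6), (2, 6, 2), (6, 2, 2).
That gives 3 states.

degeneracy = 3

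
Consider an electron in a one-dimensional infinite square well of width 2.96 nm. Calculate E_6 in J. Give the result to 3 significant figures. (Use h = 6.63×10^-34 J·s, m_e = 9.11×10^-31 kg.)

E_6 = 2.48×10^-19 J

For an infinite well E_n = n²h²/(8m_eL²), so E_1 = h²/(8m_eL²) = (6.63×10^-34)²/(8·9.11×10^-31·(2.96×10^-9 m)²) = 6.884×10^-21 J.
Then E_6 = 6²·E_1 = 36·6.884×10^-21 J = 2.48×10^-19 J.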